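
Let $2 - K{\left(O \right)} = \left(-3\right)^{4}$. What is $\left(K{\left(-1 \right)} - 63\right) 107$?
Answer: $-15194$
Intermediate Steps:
$K{\left(O \right)} = -79$ ($K{\left(O \right)} = 2 - \left(-3\right)^{4} = 2 - 81 = -79$)
$\left(K{\left(-1 \right)} - 63\right) 107 = \left(-79 - 63\right) 107 = \left(-142\right) 107 = -15194$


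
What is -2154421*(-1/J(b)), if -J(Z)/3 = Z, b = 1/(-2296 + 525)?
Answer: 3815479591/3 ≈ 1.2718e+9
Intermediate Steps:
b = -1/1771 (b = 1/(-1771) = -1/1771 ≈ -0.00056465)
J(Z) = -3*Z
-2154421*(-1/J(b)) = -2154421/((-(-3)*(-1)/1771)) = -2154421/((-1*3/1771)) = -2154421/(-3/1771) = -2154421*(-1771/3) = 3815479591/3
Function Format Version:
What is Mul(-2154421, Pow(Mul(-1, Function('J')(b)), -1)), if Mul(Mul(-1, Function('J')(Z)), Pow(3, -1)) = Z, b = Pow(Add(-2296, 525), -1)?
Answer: Rational(3815479591, 3) ≈ 1.2718e+9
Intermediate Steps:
b = Rational(-1, 1771) (b = Pow(-1771, -1) = Rational(-1, 1771) ≈ -0.00056465)
Function('J')(Z) = Mul(-3, Z)
Mul(-2154421, Pow(Mul(-1, Function('J')(b)), -1)) = Mul(-2154421, Pow(Mul(-1, Mul(-3, Rational(-1, 1771))), -1)) = Mul(-2154421, Pow(Mul(-1, Rational(3, 1771)), -1)) = Mul(-2154421, Pow(Rational(-3, 1771), -1)) = Mul(-2154421, Rational(-1771, 3)) = Rational(3815479591, 3)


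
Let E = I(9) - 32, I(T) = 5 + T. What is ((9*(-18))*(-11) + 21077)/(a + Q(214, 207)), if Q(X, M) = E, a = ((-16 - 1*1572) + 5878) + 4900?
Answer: 22859/9172 ≈ 2.4923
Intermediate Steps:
a = 9190 (a = ((-16 - 1572) + 5878) + 4900 = (-1588 + 5878) + 4900 = 4290 + 4900 = 9190)
E = -18 (E = (5 + 9) - 32 = 14 - 32 = -18)
Q(X, M) = -18
((9*(-18))*(-11) + 21077)/(a + Q(214, 207)) = ((9*(-18))*(-11) + 21077)/(9190 - 18) = (-162*(-11) + 21077)/9172 = (1782 + 21077)*(1/9172) = 22859*(1/9172) = 22859/9172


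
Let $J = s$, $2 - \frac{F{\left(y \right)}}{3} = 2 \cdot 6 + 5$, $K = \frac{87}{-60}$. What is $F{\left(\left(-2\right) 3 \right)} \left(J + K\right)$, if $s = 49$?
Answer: $- \frac{8559}{4} \approx -2139.8$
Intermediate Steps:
$K = - \frac{29}{20}$ ($K = 87 \left(- \frac{1}{60}\right) = - \frac{29}{20} \approx -1.45$)
$F{\left(y \right)} = -45$ ($F{\left(y \right)} = 6 - 3 \left(2 \cdot 6 + 5\right) = 6 - 3 \left(12 + 5\right) = 6 - 51 = -45$)
$J = 49$
$F{\left(\left(-2\right) 3 \right)} \left(J + K\right) = - 45 \left(49 - \frac{29}{20}\right) = \left(-45\right) \frac{951}{20} = - \frac{8559}{4}$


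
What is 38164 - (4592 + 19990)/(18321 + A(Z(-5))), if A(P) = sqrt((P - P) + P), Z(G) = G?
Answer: 6404820732361/167829523 + 12291*I*sqrt(5)/167829523 ≈ 38163.0 + 0.00016376*I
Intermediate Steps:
A(P) = sqrt(P) (A(P) = sqrt(0 + P) = sqrt(P))
38164 - (4592 + 19990)/(18321 + A(Z(-5))) = 38164 - (4592 + 19990)/(18321 + sqrt(-5)) = 38164 - 24582/(18321 + I*sqrt(5))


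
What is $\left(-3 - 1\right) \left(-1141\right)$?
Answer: $4564$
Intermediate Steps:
$\left(-3 - 1\right) \left(-1141\right) = \left(-4\right) \left(-1141\right) = 4564$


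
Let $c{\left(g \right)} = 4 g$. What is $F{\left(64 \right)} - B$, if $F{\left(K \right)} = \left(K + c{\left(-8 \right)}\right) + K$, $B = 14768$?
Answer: $-14672$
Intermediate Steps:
$F{\left(K \right)} = -32 + 2 K$ ($F{\left(K \right)} = \left(K + 4 \left(-8\right)\right) + K = \left(K - 32\right) + K = \left(-32 + K\right) + K = -32 + 2 K$)
$F{\left(64 \right)} - B = \left(-32 + 2 \cdot 64\right) - 14768 = \left(-32 + 128\right) - 14768 = 96 - 14768 = -14672$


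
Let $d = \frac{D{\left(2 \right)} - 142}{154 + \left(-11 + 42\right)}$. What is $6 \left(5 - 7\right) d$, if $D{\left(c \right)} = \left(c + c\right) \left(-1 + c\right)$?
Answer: $\frac{1656}{185} \approx 8.9514$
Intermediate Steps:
$D{\left(c \right)} = 2 c \left(-1 + c\right)$
$d = - \frac{138}{185}$ ($d = \frac{2 \cdot 2 \left(-1 + 2\right) - 142}{154 + \left(-11 + 42\right)} = \frac{2 \cdot 2 \cdot 1 - 142}{154 + 31} = \frac{4 - 142}{185} = \left(-138\right) \frac{1}{185} = - \frac{138}{185} \approx -0.74595$)
$6 \left(5 - 7\right) d = 6 \left(5 - 7\right) \left(- \frac{138}{185}\right) = 6 \left(-2\right) \left(- \frac{138}{185}\right) = \left(-12\right) \left(- \frac{138}{185}\right) = \frac{1656}{185}$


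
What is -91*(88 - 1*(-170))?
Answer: -23478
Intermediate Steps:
-91*(88 - 1*(-170)) = -91*(88 + 170) = -91*258 = -23478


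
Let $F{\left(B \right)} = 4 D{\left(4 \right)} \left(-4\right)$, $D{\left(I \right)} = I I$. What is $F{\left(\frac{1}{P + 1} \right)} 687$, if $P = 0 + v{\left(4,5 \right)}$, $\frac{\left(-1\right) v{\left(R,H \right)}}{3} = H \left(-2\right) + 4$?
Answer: $-175872$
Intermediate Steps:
$v{\left(R,H \right)} = -12 + 6 H$ ($v{\left(R,H \right)} = - 3 \left(H \left(-2\right) + 4\right) = - 3 \left(- 2 H + 4\right) = - 3 \left(4 - 2 H\right) = -12 + 6 H$)
$P = 18$ ($P = 0 + \left(-12 + 6 \cdot 5\right) = 0 + \left(-12 + 30\right) = 0 + 18 = 18$)
$D{\left(I \right)} = I^{2}$
$F{\left(B \right)} = -256$ ($F{\left(B \right)} = 4 \cdot 4^{2} \left(-4\right) = 4 \cdot 16 \left(-4\right) = 64 \left(-4\right) = -256$)
$F{\left(\frac{1}{P + 1} \right)} 687 = \left(-256\right) 687 = -175872$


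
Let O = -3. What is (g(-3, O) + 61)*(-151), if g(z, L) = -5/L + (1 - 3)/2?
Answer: -27935/3 ≈ -9311.7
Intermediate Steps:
g(z, L) = -1 - 5/L (g(z, L) = -5/L - 2*½ = -5/L - 1 = -1 - 5/L)
(g(-3, O) + 61)*(-151) = ((-5 - 1*(-3))/(-3) + 61)*(-151) = (-(-5 + 3)/3 + 61)*(-151) = (-⅓*(-2) + 61)*(-151) = (⅔ + 61)*(-151) = (185/3)*(-151) = -27935/3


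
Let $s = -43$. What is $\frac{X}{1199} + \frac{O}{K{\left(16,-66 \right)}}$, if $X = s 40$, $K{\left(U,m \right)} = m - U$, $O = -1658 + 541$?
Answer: $\frac{1198243}{98318} \approx 12.187$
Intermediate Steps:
$O = -1117$
$X = -1720$ ($X = \left(-43\right) 40 = -1720$)
$\frac{X}{1199} + \frac{O}{K{\left(16,-66 \right)}} = - \frac{1720}{1199} - \frac{1117}{-66 - 16} = \left(-1720\right) \frac{1}{1199} - \frac{1117}{-66 - 16} = - \frac{1720}{1199} - \frac{1117}{-82} = - \frac{1720}{1199} - - \frac{1117}{82} = - \frac{1720}{1199} + \frac{1117}{82} = \frac{1198243}{98318}$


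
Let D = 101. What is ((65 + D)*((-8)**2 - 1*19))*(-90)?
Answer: -672300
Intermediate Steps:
((65 + D)*((-8)**2 - 1*19))*(-90) = ((65 + 101)*((-8)**2 - 1*19))*(-90) = (166*(64 - 19))*(-90) = (166*45)*(-90) = 7470*(-90) = -672300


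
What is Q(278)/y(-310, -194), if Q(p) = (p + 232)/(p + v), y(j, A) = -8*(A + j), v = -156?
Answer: 85/81984 ≈ 0.0010368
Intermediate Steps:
y(j, A) = -8*A - 8*j
Q(p) = (232 + p)/(-156 + p) (Q(p) = (p + 232)/(p - 156) = (232 + p)/(-156 + p))
Q(278)/y(-310, -194) = ((232 + 278)/(-156 + 278))/(-8*(-194) - 8*(-310)) = (510/122)/(1552 + 2480) = ((1/122)*510)/4032 = (255/61)*(1/4032) = 85/81984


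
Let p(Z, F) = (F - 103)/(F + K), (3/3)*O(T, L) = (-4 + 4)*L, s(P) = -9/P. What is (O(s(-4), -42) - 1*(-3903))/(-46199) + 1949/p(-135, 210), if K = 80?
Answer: 26111719169/4943293 ≈ 5282.3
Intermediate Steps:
O(T, L) = 0 (O(T, L) = (-4 + 4)*L = 0*L = 0)
p(Z, F) = (-103 + F)/(80 + F) (p(Z, F) = (F - 103)/(F + 80) = (-103 + F)/(80 + F))
(O(s(-4), -42) - 1*(-3903))/(-46199) + 1949/p(-135, 210) = (0 - 1*(-3903))/(-46199) + 1949/(((-103 + 210)/(80 + 210))) = (0 + 3903)*(-1/46199) + 1949/((107/290)) = 3903*(-1/46199) + 1949/(((1/290)*107)) = -3903/46199 + 1949/(107/290) = -3903/46199 + 1949*(290/107) = -3903/46199 + 565210/107 = 26111719169/4943293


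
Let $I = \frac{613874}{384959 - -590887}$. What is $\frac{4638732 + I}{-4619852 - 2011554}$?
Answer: $- \frac{2263344340573}{3235615509738} \approx -0.69951$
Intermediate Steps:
$I = \frac{306937}{487923}$ ($I = \frac{613874}{384959 + 590887} = \frac{613874}{975846} = 613874 \cdot \frac{1}{975846} = \frac{306937}{487923} \approx 0.62907$)
$\frac{4638732 + I}{-4619852 - 2011554} = \frac{4638732 + \frac{306937}{487923}}{-4619852 - 2011554} = \frac{2263344340573}{487923 \left(-6631406\right)} = \frac{2263344340573}{487923} \left(- \frac{1}{6631406}\right) = - \frac{2263344340573}{3235615509738}$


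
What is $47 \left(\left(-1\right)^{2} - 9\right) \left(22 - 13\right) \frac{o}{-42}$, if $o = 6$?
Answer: $\frac{3384}{7} \approx 483.43$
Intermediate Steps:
$47 \left(\left(-1\right)^{2} - 9\right) \left(22 - 13\right) \frac{o}{-42} = 47 \left(\left(-1\right)^{2} - 9\right) \left(22 - 13\right) \frac{6}{-42} = 47 \left(1 - 9\right) 9 \cdot 6 \left(- \frac{1}{42}\right) = 47 \left(1 - 9\right) 9 \left(- \frac{1}{7}\right) = 47 \left(\left(-8\right) 9\right) \left(- \frac{1}{7}\right) = 47 \left(-72\right) \left(- \frac{1}{7}\right) = \left(-3384\right) \left(- \frac{1}{7}\right) = \frac{3384}{7}$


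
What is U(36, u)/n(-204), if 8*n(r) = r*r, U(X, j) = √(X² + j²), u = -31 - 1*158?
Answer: √457/578 ≈ 0.036985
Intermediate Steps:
u = -189 (u = -31 - 158 = -189)
n(r) = r²/8 (n(r) = (r*r)/8 = r²/8)
U(36, u)/n(-204) = √(36² + (-189)²)/(((⅛)*(-204)²)) = √(1296 + 35721)/(((⅛)*41616)) = √37017/5202 = (9*√457)*(1/5202) = √457/578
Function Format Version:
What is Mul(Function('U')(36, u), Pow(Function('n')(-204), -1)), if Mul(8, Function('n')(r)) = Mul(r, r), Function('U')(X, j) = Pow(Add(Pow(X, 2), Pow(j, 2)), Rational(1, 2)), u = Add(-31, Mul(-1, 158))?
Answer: Mul(Rational(1, 578), Pow(457, Rational(1, 2))) ≈ 0.036985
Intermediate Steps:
u = -189 (u = Add(-31, -158) = -189)
Function('n')(r) = Mul(Rational(1, 8), Pow(r, 2)) (Function('n')(r) = Mul(Rational(1, 8), Mul(r, r)) = Mul(Rational(1, 8), Pow(r, 2)))
Mul(Function('U')(36, u), Pow(Function('n')(-204), -1)) = Mul(Pow(Add(Pow(36, 2), Pow(-189, 2)), Rational(1, 2)), Pow(Mul(Rational(1, 8), Pow(-204, 2)), -1)) = Mul(Pow(Add(1296, 35721), Rational(1, 2)), Pow(Mul(Rational(1, 8), 41616), -1)) = Mul(Pow(37017, Rational(1, 2)), Pow(5202, -1)) = Mul(Mul(9, Pow(457, Rational(1, 2))), Rational(1, 5202)) = Mul(Rational(1, 578), Pow(457, Rational(1, 2)))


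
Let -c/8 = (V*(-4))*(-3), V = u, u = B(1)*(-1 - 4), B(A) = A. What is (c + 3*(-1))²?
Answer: 227529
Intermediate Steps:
u = -5 (u = 1*(-1 - 4) = 1*(-5) = -5)
V = -5
c = 480 (c = -8*(-5*(-4))*(-3) = -160*(-3) = -8*(-60) = 480)
(c + 3*(-1))² = (480 + 3*(-1))² = (480 - 3)² = 477² = 227529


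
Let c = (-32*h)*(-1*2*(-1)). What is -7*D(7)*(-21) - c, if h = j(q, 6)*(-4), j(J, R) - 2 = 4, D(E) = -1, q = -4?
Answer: -1683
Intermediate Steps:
j(J, R) = 6 (j(J, R) = 2 + 4 = 6)
h = -24 (h = 6*(-4) = -24)
c = 1536 (c = (-32*(-24))*(-1*2*(-1)) = 768*(-2*(-1)) = 768*2 = 1536)
-7*D(7)*(-21) - c = -7*(-1)*(-21) - 1*1536 = 7*(-21) - 1536 = -147 - 1536 = -1683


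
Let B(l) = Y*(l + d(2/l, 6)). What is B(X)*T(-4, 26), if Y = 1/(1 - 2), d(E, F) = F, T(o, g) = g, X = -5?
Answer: -26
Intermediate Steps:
Y = -1 (Y = 1/(-1) = -1)
B(l) = -6 - l (B(l) = -(l + 6) = -(6 + l) = -6 - l)
B(X)*T(-4, 26) = (-6 - 1*(-5))*26 = (-6 + 5)*26 = -1*26 = -26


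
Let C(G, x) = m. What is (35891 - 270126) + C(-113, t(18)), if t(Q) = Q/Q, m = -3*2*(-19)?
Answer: -234121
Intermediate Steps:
m = 114 (m = -6*(-19) = 114)
t(Q) = 1
C(G, x) = 114
(35891 - 270126) + C(-113, t(18)) = (35891 - 270126) + 114 = -234235 + 114 = -234121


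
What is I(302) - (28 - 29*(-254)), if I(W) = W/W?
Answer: -7393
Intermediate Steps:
I(W) = 1
I(302) - (28 - 29*(-254)) = 1 - (28 - 29*(-254)) = 1 - (28 + 7366) = 1 - 1*7394 = 1 - 7394 = -7393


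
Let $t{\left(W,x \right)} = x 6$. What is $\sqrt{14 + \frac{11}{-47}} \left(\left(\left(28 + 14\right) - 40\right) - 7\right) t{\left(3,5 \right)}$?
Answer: $- \frac{150 \sqrt{30409}}{47} \approx -556.54$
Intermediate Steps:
$t{\left(W,x \right)} = 6 x$
$\sqrt{14 + \frac{11}{-47}} \left(\left(\left(28 + 14\right) - 40\right) - 7\right) t{\left(3,5 \right)} = \sqrt{14 + \frac{11}{-47}} \left(\left(\left(28 + 14\right) - 40\right) - 7\right) 6 \cdot 5 = \sqrt{14 + 11 \left(- \frac{1}{47}\right)} \left(\left(42 - 40\right) - 7\right) 30 = \sqrt{14 - \frac{11}{47}} \left(2 - 7\right) 30 = \sqrt{\frac{647}{47}} \left(-5\right) 30 = \frac{\sqrt{30409}}{47} \left(-5\right) 30 = - \frac{5 \sqrt{30409}}{47} \cdot 30 = - \frac{150 \sqrt{30409}}{47}$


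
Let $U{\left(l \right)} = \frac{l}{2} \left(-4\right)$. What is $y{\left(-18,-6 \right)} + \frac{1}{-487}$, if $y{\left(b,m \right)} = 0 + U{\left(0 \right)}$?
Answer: $- \frac{1}{487} \approx -0.0020534$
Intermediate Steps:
$U{\left(l \right)} = - 2 l$ ($U{\left(l \right)} = l \frac{1}{2} \left(-4\right) = \frac{l}{2} \left(-4\right) = - 2 l$)
$y{\left(b,m \right)} = 0$ ($y{\left(b,m \right)} = 0 - 0 = 0 + 0 = 0$)
$y{\left(-18,-6 \right)} + \frac{1}{-487} = 0 + \frac{1}{-487} = 0 - \frac{1}{487} = - \frac{1}{487}$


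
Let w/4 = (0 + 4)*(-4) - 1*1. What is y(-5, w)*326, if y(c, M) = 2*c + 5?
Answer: -1630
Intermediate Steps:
w = -68 (w = 4*((0 + 4)*(-4) - 1*1) = 4*(4*(-4) - 1) = 4*(-16 - 1) = 4*(-17) = -68)
y(c, M) = 5 + 2*c
y(-5, w)*326 = (5 + 2*(-5))*326 = (5 - 10)*326 = -5*326 = -1630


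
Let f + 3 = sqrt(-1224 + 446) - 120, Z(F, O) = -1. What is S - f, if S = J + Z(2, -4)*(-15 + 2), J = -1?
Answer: 135 - I*sqrt(778) ≈ 135.0 - 27.893*I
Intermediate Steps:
S = 12 (S = -1 - (-15 + 2) = -1 - 1*(-13) = -1 + 13 = 12)
f = -123 + I*sqrt(778) (f = -3 + (sqrt(-1224 + 446) - 120) = -3 + (sqrt(-778) - 120) = -3 + (I*sqrt(778) - 120) = -3 + (-120 + I*sqrt(778)) = -123 + I*sqrt(778) ≈ -123.0 + 27.893*I)
S - f = 12 - (-123 + I*sqrt(778)) = 12 + (123 - I*sqrt(778)) = 135 - I*sqrt(778)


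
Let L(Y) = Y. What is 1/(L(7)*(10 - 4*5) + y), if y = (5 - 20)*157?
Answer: -1/2425 ≈ -0.00041237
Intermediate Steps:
y = -2355 (y = -15*157 = -2355)
1/(L(7)*(10 - 4*5) + y) = 1/(7*(10 - 4*5) - 2355) = 1/(7*(10 - 20) - 2355) = 1/(7*(-10) - 2355) = 1/(-70 - 2355) = 1/(-2425) = -1/2425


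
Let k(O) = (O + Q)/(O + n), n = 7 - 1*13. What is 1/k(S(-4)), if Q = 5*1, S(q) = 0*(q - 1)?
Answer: -6/5 ≈ -1.2000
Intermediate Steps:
S(q) = 0 (S(q) = 0*(-1 + q) = 0)
Q = 5
n = -6 (n = 7 - 13 = -6)
k(O) = (5 + O)/(-6 + O) (k(O) = (O + 5)/(O - 6) = (5 + O)/(-6 + O))
1/k(S(-4)) = 1/((5 + 0)/(-6 + 0)) = 1/(5/(-6)) = 1/(-⅙*5) = 1/(-⅚) = -6/5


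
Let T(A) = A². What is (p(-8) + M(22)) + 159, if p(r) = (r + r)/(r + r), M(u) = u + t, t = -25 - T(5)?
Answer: 132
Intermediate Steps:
t = -50 (t = -25 - 1*5² = -25 - 1*25 = -25 - 25 = -50)
M(u) = -50 + u (M(u) = u - 50 = -50 + u)
p(r) = 1 (p(r) = (2*r)/((2*r)) = (2*r)*(1/(2*r)) = 1)
(p(-8) + M(22)) + 159 = (1 + (-50 + 22)) + 159 = (1 - 28) + 159 = -27 + 159 = 132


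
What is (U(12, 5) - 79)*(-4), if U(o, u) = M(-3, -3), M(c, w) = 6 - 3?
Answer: 304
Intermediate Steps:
M(c, w) = 3
U(o, u) = 3
(U(12, 5) - 79)*(-4) = (3 - 79)*(-4) = -76*(-4) = 304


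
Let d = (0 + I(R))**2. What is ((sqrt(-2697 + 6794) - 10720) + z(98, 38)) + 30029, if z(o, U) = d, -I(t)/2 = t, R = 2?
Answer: 19325 + sqrt(4097) ≈ 19389.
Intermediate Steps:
I(t) = -2*t
d = 16 (d = (0 - 2*2)**2 = (0 - 4)**2 = (-4)**2 = 16)
z(o, U) = 16
((sqrt(-2697 + 6794) - 10720) + z(98, 38)) + 30029 = ((sqrt(-2697 + 6794) - 10720) + 16) + 30029 = ((sqrt(4097) - 10720) + 16) + 30029 = ((-10720 + sqrt(4097)) + 16) + 30029 = (-10704 + sqrt(4097)) + 30029 = 19325 + sqrt(4097)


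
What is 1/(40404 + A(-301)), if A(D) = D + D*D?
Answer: 1/130704 ≈ 7.6509e-6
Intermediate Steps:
A(D) = D + D²
1/(40404 + A(-301)) = 1/(40404 - 301*(1 - 301)) = 1/(40404 - 301*(-300)) = 1/(40404 + 90300) = 1/130704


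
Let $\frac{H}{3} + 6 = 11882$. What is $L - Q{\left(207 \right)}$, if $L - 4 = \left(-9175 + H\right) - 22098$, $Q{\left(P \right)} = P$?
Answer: $4152$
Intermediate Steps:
$H = 35628$ ($H = -18 + 3 \cdot 11882 = -18 + 35646 = 35628$)
$L = 4359$ ($L = 4 + \left(\left(-9175 + 35628\right) - 22098\right) = 4 + \left(26453 - 22098\right) = 4 + 4355 = 4359$)
$L - Q{\left(207 \right)} = 4359 - 207 = 4152$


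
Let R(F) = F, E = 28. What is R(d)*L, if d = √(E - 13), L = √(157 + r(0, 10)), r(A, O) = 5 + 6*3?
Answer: 30*√3 ≈ 51.962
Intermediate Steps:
r(A, O) = 23 (r(A, O) = 5 + 18 = 23)
L = 6*√5 (L = √(157 + 23) = √180 = 6*√5 ≈ 13.416)
d = √15 (d = √(28 - 13) = √15 ≈ 3.8730)
R(d)*L = √15*(6*√5) = 30*√3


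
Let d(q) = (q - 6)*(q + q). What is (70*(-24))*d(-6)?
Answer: -241920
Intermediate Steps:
d(q) = 2*q*(-6 + q) (d(q) = (-6 + q)*(2*q) = 2*q*(-6 + q))
(70*(-24))*d(-6) = (70*(-24))*(2*(-6)*(-6 - 6)) = -3360*(-6)*(-12) = -1680*144 = -241920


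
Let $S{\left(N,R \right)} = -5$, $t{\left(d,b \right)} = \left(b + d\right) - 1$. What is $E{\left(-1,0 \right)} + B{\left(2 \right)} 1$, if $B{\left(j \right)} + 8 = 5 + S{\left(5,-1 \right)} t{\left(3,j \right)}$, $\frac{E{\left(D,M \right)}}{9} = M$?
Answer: $-23$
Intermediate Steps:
$t{\left(d,b \right)} = -1 + b + d$
$E{\left(D,M \right)} = 9 M$
$B{\left(j \right)} = -13 - 5 j$ ($B{\left(j \right)} = -8 - \left(-5 + 5 \left(-1 + j + 3\right)\right) = -8 - \left(-5 + 5 \left(2 + j\right)\right) = -8 + \left(5 - \left(10 + 5 j\right)\right) = -8 - \left(5 + 5 j\right) = -13 - 5 j$)
$E{\left(-1,0 \right)} + B{\left(2 \right)} 1 = 9 \cdot 0 + \left(-13 - 10\right) 1 = 0 + \left(-13 - 10\right) 1 = 0 - 23 = -23$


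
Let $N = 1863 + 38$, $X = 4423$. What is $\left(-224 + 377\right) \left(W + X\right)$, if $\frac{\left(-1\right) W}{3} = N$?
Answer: $-195840$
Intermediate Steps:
$N = 1901$
$W = -5703$ ($W = \left(-3\right) 1901 = -5703$)
$\left(-224 + 377\right) \left(W + X\right) = \left(-224 + 377\right) \left(-5703 + 4423\right) = 153 \left(-1280\right) = -195840$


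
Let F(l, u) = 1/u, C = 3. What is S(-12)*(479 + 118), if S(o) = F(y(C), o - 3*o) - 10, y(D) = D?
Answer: -47561/8 ≈ -5945.1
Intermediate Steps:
S(o) = -10 - 1/(2*o) (S(o) = 1/(o - 3*o) - 10 = 1/(-2*o) - 10 = -1/(2*o) - 10 = -10 - 1/(2*o))
S(-12)*(479 + 118) = (-10 - ½/(-12))*(479 + 118) = (-10 - ½*(-1/12))*597 = (-10 + 1/24)*597 = -239/24*597 = -47561/8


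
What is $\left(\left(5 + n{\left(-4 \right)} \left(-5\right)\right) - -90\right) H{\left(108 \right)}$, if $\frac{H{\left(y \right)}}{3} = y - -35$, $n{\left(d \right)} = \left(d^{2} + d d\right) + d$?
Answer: $-19305$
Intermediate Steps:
$n{\left(d \right)} = d + 2 d^{2}$ ($n{\left(d \right)} = \left(d^{2} + d^{2}\right) + d = 2 d^{2} + d = d + 2 d^{2}$)
$H{\left(y \right)} = 105 + 3 y$ ($H{\left(y \right)} = 3 \left(y - -35\right) = 3 \left(y + 35\right) = 3 \left(35 + y\right) = 105 + 3 y$)
$\left(\left(5 + n{\left(-4 \right)} \left(-5\right)\right) - -90\right) H{\left(108 \right)} = \left(\left(5 + - 4 \left(1 + 2 \left(-4\right)\right) \left(-5\right)\right) - -90\right) \left(105 + 3 \cdot 108\right) = \left(\left(5 + - 4 \left(1 - 8\right) \left(-5\right)\right) + 90\right) \left(105 + 324\right) = \left(\left(5 + \left(-4\right) \left(-7\right) \left(-5\right)\right) + 90\right) 429 = \left(\left(5 + 28 \left(-5\right)\right) + 90\right) 429 = \left(\left(5 - 140\right) + 90\right) 429 = \left(-135 + 90\right) 429 = \left(-45\right) 429 = -19305$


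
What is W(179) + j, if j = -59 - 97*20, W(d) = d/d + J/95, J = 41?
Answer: -189769/95 ≈ -1997.6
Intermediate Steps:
W(d) = 136/95 (W(d) = d/d + 41/95 = 1 + 41*(1/95) = 1 + 41/95 = 136/95)
j = -1999 (j = -59 - 1940 = -1999)
W(179) + j = 136/95 - 1999 = -189769/95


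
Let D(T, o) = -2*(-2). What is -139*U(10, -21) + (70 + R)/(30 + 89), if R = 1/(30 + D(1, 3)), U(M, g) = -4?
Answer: 2251957/4046 ≈ 556.59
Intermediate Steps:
D(T, o) = 4
R = 1/34 (R = 1/(30 + 4) = 1/34 ≈ 0.029412)
-139*U(10, -21) + (70 + R)/(30 + 89) = -139*(-4) + (70 + 1/34)/(30 + 89) = 556 + (2381/34)/119 = 556 + (2381/34)*(1/119) = 556 + 2381/4046 = 2251957/4046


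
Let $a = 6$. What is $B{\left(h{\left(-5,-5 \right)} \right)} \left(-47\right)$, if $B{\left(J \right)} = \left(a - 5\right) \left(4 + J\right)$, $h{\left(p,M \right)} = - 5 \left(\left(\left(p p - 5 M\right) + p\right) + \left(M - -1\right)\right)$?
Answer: $9447$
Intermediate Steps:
$h{\left(p,M \right)} = -5 - 5 p - 5 p^{2} + 20 M$ ($h{\left(p,M \right)} = - 5 \left(\left(\left(p^{2} - 5 M\right) + p\right) + \left(M + 1\right)\right) = - 5 \left(\left(p + p^{2} - 5 M\right) + \left(1 + M\right)\right) = - 5 \left(1 + p + p^{2} - 4 M\right) = -5 - 5 p - 5 p^{2} + 20 M$)
$B{\left(J \right)} = 4 + J$ ($B{\left(J \right)} = \left(6 - 5\right) \left(4 + J\right) = 1 \left(4 + J\right) = 4 + J$)
$B{\left(h{\left(-5,-5 \right)} \right)} \left(-47\right) = \left(4 - \left(80 + 125\right)\right) \left(-47\right) = \left(4 - 205\right) \left(-47\right) = \left(-201\right) \left(-47\right) = 9447$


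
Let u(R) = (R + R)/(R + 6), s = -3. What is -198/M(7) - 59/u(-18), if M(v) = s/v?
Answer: 1327/3 ≈ 442.33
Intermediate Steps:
u(R) = 2*R/(6 + R) (u(R) = (2*R)/(6 + R) = 2*R/(6 + R))
M(v) = -3/v
-198/M(7) - 59/u(-18) = -198/((-3/7)) - 59/(2*(-18)/(6 - 18)) = -198/((-3*1/7)) - 59/(2*(-18)/(-12)) = -198/(-3/7) - 59/(2*(-18)*(-1/12)) = -198*(-7/3) - 59/3 = 462 - 59*1/3 = 462 - 59/3 = 1327/3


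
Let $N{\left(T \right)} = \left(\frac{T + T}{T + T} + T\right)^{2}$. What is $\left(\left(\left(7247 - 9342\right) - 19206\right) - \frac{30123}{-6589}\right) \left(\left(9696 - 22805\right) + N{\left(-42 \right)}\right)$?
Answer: $\frac{1603601713048}{6589} \approx 2.4338 \cdot 10^{8}$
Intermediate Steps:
$N{\left(T \right)} = \left(1 + T\right)^{2}$ ($N{\left(T \right)} = \left(\frac{2 T}{2 T} + T\right)^{2} = \left(2 T \frac{1}{2 T} + T\right)^{2} = \left(1 + T\right)^{2}$)
$\left(\left(\left(7247 - 9342\right) - 19206\right) - \frac{30123}{-6589}\right) \left(\left(9696 - 22805\right) + N{\left(-42 \right)}\right) = \left(\left(\left(7247 - 9342\right) - 19206\right) - \frac{30123}{-6589}\right) \left(\left(9696 - 22805\right) + \left(1 - 42\right)^{2}\right) = \left(\left(\left(7247 - 9342\right) - 19206\right) - - \frac{30123}{6589}\right) \left(-13109 + \left(-41\right)^{2}\right) = \left(\left(-2095 - 19206\right) + \frac{30123}{6589}\right) \left(-13109 + 1681\right) = \left(-21301 + \frac{30123}{6589}\right) \left(-11428\right) = \left(- \frac{140322166}{6589}\right) \left(-11428\right) = \frac{1603601713048}{6589}$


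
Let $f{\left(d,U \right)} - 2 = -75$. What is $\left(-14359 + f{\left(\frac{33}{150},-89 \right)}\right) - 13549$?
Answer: $-27981$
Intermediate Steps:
$f{\left(d,U \right)} = -73$ ($f{\left(d,U \right)} = 2 - 75 = -73$)
$\left(-14359 + f{\left(\frac{33}{150},-89 \right)}\right) - 13549 = \left(-14359 - 73\right) - 13549 = -14432 - 13549 = -27981$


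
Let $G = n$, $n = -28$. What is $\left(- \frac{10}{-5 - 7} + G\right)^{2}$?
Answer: $\frac{26569}{36} \approx 738.03$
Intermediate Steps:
$G = -28$
$\left(- \frac{10}{-5 - 7} + G\right)^{2} = \left(- \frac{10}{-5 - 7} - 28\right)^{2} = \left(- \frac{10}{-12} - 28\right)^{2} = \left(\left(-10\right) \left(- \frac{1}{12}\right) - 28\right)^{2} = \left(\frac{5}{6} - 28\right)^{2} = \left(- \frac{163}{6}\right)^{2} = \frac{26569}{36}$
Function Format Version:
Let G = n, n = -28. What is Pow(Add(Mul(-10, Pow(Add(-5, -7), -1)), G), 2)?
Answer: Rational(26569, 36) ≈ 738.03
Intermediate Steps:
G = -28
Pow(Add(Mul(-10, Pow(Add(-5, -7), -1)), G), 2) = Pow(Add(Mul(-10, Pow(Add(-5, -7), -1)), -28), 2) = Pow(Add(Mul(-10, Pow(-12, -1)), -28), 2) = Pow(Add(Mul(-10, Rational(-1, 12)), -28), 2) = Pow(Add(Rational(5, 6), -28), 2) = Pow(Rational(-163, 6), 2) = Rational(26569, 36)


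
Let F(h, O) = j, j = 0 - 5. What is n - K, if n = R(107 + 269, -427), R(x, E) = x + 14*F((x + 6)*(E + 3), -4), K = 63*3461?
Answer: -217737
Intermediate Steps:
K = 218043
j = -5
F(h, O) = -5
R(x, E) = -70 + x (R(x, E) = x + 14*(-5) = x - 70 = -70 + x)
n = 306 (n = -70 + (107 + 269) = -70 + 376 = 306)
n - K = 306 - 1*218043 = 306 - 218043 = -217737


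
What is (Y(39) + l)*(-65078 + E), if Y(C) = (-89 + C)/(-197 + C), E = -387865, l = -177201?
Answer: 6340682927322/79 ≈ 8.0262e+10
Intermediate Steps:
Y(C) = (-89 + C)/(-197 + C)
(Y(39) + l)*(-65078 + E) = ((-89 + 39)/(-197 + 39) - 177201)*(-65078 - 387865) = (-50/(-158) - 177201)*(-452943) = (-1/158*(-50) - 177201)*(-452943) = (25/79 - 177201)*(-452943) = -13998854/79*(-452943) = 6340682927322/79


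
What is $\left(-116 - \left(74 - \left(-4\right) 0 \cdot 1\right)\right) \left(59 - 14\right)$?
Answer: $-8550$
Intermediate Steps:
$\left(-116 - \left(74 - \left(-4\right) 0 \cdot 1\right)\right) \left(59 - 14\right) = \left(-116 + \left(-74 + 0 \cdot 1\right)\right) \left(59 - 14\right) = \left(-116 + \left(-74 + 0\right)\right) 45 = \left(-116 - 74\right) 45 = \left(-190\right) 45 = -8550$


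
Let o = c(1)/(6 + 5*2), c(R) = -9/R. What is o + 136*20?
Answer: 43511/16 ≈ 2719.4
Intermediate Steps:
o = -9/16 (o = (-9/1)/(6 + 5*2) = (-9*1)/(6 + 10) = -9/16 ≈ -0.56250)
o + 136*20 = -9/16 + 136*20 = -9/16 + 2720 = 43511/16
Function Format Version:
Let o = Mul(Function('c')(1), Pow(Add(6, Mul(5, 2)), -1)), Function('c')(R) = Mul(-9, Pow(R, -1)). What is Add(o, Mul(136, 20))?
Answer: Rational(43511, 16) ≈ 2719.4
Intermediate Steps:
o = Rational(-9, 16) (o = Mul(Mul(-9, Pow(1, -1)), Pow(Add(6, Mul(5, 2)), -1)) = Mul(Mul(-9, 1), Pow(Add(6, 10), -1)) = Mul(-9, Pow(16, -1)) = Mul(-9, Rational(1, 16)) = Rational(-9, 16) ≈ -0.56250)
Add(o, Mul(136, 20)) = Add(Rational(-9, 16), Mul(136, 20)) = Add(Rational(-9, 16), 2720) = Rational(43511, 16)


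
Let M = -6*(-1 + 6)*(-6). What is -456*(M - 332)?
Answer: 69312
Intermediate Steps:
M = 180 (M = -6*5*(-6) = -30*(-6) = 180)
-456*(M - 332) = -456*(180 - 332) = -456*(-152) = 69312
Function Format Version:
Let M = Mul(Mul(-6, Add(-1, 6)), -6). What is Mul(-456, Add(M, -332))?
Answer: 69312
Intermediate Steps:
M = 180 (M = Mul(Mul(-6, 5), -6) = Mul(-30, -6) = 180)
Mul(-456, Add(M, -332)) = Mul(-456, Add(180, -332)) = Mul(-456, -152) = 69312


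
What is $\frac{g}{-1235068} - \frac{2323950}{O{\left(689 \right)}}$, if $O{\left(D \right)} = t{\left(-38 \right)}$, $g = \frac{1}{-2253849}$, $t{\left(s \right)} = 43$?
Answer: $- \frac{6469079166286331357}{119697241399476} \approx -54045.0$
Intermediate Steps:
$g = - \frac{1}{2253849} \approx -4.4369 \cdot 10^{-7}$
$O{\left(D \right)} = 43$
$\frac{g}{-1235068} - \frac{2323950}{O{\left(689 \right)}} = - \frac{1}{2253849 \left(-1235068\right)} - \frac{2323950}{43} = \left(- \frac{1}{2253849}\right) \left(- \frac{1}{1235068}\right) - \frac{2323950}{43} = \frac{1}{2783656776732} - \frac{2323950}{43} = - \frac{6469079166286331357}{119697241399476}$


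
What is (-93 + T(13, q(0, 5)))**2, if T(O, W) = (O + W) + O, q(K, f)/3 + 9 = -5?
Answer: 11881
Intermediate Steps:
q(K, f) = -42 (q(K, f) = -27 + 3*(-5) = -27 - 15 = -42)
T(O, W) = W + 2*O
(-93 + T(13, q(0, 5)))**2 = (-93 + (-42 + 2*13))**2 = (-93 + (-42 + 26))**2 = (-93 - 16)**2 = (-109)**2 = 11881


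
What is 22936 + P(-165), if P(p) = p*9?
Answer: 21451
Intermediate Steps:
P(p) = 9*p
22936 + P(-165) = 22936 + 9*(-165) = 22936 - 1485 = 21451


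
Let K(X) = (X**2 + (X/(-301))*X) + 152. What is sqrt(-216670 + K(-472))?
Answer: sqrt(500647882)/301 ≈ 74.336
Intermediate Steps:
K(X) = 152 + 300*X**2/301 (K(X) = (X**2 + (X*(-1/301))*X) + 152 = (X**2 + (-X/301)*X) + 152 = (X**2 - X**2/301) + 152 = 300*X**2/301 + 152 = 152 + 300*X**2/301)
sqrt(-216670 + K(-472)) = sqrt(-216670 + (152 + (300/301)*(-472)**2)) = sqrt(-216670 + (152 + (300/301)*222784)) = sqrt(-216670 + (152 + 66835200/301)) = sqrt(-216670 + 66880952/301) = sqrt(1663282/301) = sqrt(500647882)/301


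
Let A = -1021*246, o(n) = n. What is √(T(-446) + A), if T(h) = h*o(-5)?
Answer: 58*I*√74 ≈ 498.94*I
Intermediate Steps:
A = -251166
T(h) = -5*h (T(h) = h*(-5) = -5*h)
√(T(-446) + A) = √(-5*(-446) - 251166) = √(2230 - 251166) = √(-248936) = 58*I*√74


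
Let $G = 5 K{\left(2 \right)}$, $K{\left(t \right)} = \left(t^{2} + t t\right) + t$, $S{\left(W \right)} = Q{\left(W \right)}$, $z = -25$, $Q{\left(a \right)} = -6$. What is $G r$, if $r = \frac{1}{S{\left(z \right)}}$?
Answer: $- \frac{25}{3} \approx -8.3333$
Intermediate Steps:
$S{\left(W \right)} = -6$
$K{\left(t \right)} = t + 2 t^{2}$ ($K{\left(t \right)} = \left(t^{2} + t^{2}\right) + t = 2 t^{2} + t = t + 2 t^{2}$)
$G = 50$ ($G = 5 \cdot 2 \left(1 + 2 \cdot 2\right) = 5 \cdot 2 \left(1 + 4\right) = 5 \cdot 2 \cdot 5 = 5 \cdot 10 = 50$)
$r = - \frac{1}{6}$ ($r = \frac{1}{-6} = - \frac{1}{6} \approx -0.16667$)
$G r = 50 \left(- \frac{1}{6}\right) = - \frac{25}{3}$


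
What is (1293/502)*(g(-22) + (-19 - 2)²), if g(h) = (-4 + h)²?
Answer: 1444281/502 ≈ 2877.1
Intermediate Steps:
(1293/502)*(g(-22) + (-19 - 2)²) = (1293/502)*((-4 - 22)² + (-19 - 2)²) = (1293*(1/502))*((-26)² + (-21)²) = 1293*(676 + 441)/502 = (1293/502)*1117 = 1444281/502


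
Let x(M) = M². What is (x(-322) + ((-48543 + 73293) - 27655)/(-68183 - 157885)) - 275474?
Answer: -38836218815/226068 ≈ -1.7179e+5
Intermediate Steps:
(x(-322) + ((-48543 + 73293) - 27655)/(-68183 - 157885)) - 275474 = ((-322)² + ((-48543 + 73293) - 27655)/(-68183 - 157885)) - 275474 = (103684 + (24750 - 27655)/(-226068)) - 275474 = (103684 - 2905*(-1/226068)) - 275474 = (103684 + 2905/226068) - 275474 = 23439637417/226068 - 275474 = -38836218815/226068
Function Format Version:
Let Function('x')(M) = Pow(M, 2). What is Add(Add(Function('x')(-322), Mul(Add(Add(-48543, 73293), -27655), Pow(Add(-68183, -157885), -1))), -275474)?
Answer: Rational(-38836218815, 226068) ≈ -1.7179e+5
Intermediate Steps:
Add(Add(Function('x')(-322), Mul(Add(Add(-48543, 73293), -27655), Pow(Add(-68183, -157885), -1))), -275474) = Add(Add(Pow(-322, 2), Mul(Add(Add(-48543, 73293), -27655), Pow(Add(-68183, -157885), -1))), -275474) = Add(Add(103684, Mul(Add(24750, -27655), Pow(-226068, -1))), -275474) = Add(Add(103684, Mul(-2905, Rational(-1, 226068))), -275474) = Add(Add(103684, Rational(2905, 226068)), -275474) = Add(Rational(23439637417, 226068), -275474) = Rational(-38836218815, 226068)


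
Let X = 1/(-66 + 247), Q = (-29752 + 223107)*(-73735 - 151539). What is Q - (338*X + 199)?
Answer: -7883971659227/181 ≈ -4.3558e+10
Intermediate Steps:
Q = -43557854270 (Q = 193355*(-225274) = -43557854270)
X = 1/181 ≈ 0.0055249
Q - (338*X + 199) = -43557854270 - (338*(1/181) + 199) = -43557854270 - (338/181 + 199) = -43557854270 - 1*36357/181 = -43557854270 - 36357/181 = -7883971659227/181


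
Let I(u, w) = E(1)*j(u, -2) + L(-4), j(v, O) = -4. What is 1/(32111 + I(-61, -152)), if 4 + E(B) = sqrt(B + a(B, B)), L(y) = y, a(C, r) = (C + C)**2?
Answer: 32123/1031887049 + 4*sqrt(5)/1031887049 ≈ 3.1139e-5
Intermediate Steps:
a(C, r) = 4*C**2 (a(C, r) = (2*C)**2 = 4*C**2)
E(B) = -4 + sqrt(B + 4*B**2)
I(u, w) = 12 - 4*sqrt(5) (I(u, w) = (-4 + sqrt(1*(1 + 4*1)))*(-4) - 4 = (-4 + sqrt(1*(1 + 4)))*(-4) - 4 = (-4 + sqrt(1*5))*(-4) - 4 = (-4 + sqrt(5))*(-4) - 4 = (16 - 4*sqrt(5)) - 4 = 12 - 4*sqrt(5))
1/(32111 + I(-61, -152)) = 1/(32111 + (12 - 4*sqrt(5))) = 1/(32123 - 4*sqrt(5))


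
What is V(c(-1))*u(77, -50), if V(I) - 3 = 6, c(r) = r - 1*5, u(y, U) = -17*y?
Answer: -11781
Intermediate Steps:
c(r) = -5 + r (c(r) = r - 5 = -5 + r)
V(I) = 9 (V(I) = 3 + 6 = 9)
V(c(-1))*u(77, -50) = 9*(-17*77) = 9*(-1309) = -11781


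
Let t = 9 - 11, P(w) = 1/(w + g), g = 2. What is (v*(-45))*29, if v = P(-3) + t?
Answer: 3915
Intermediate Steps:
P(w) = 1/(2 + w) (P(w) = 1/(w + 2) = 1/(2 + w))
t = -2
v = -3 (v = 1/(2 - 3) - 2 = 1/(-1) - 2 = -1 - 2 = -3)
(v*(-45))*29 = -3*(-45)*29 = 135*29 = 3915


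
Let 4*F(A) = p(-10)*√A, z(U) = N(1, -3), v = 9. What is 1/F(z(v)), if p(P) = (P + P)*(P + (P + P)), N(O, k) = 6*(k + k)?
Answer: -I/900 ≈ -0.0011111*I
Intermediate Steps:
N(O, k) = 12*k (N(O, k) = 6*(2*k) = 12*k)
p(P) = 6*P² (p(P) = (2*P)*(P + 2*P) = (2*P)*(3*P) = 6*P²)
z(U) = -36 (z(U) = 12*(-3) = -36)
F(A) = 150*√A (F(A) = ((6*(-10)²)*√A)/4 = ((6*100)*√A)/4 = (600*√A)/4 = 150*√A)
1/F(z(v)) = 1/(150*√(-36)) = 1/(150*(6*I)) = 1/(900*I) = -I/900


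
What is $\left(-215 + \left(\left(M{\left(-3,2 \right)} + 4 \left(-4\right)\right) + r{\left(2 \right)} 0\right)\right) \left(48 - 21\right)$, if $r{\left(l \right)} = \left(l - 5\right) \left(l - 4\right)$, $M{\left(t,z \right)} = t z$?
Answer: $-6399$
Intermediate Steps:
$r{\left(l \right)} = \left(-5 + l\right) \left(-4 + l\right)$
$\left(-215 + \left(\left(M{\left(-3,2 \right)} + 4 \left(-4\right)\right) + r{\left(2 \right)} 0\right)\right) \left(48 - 21\right) = \left(-215 + \left(\left(\left(-3\right) 2 + 4 \left(-4\right)\right) + \left(20 + 2^{2} - 18\right) 0\right)\right) \left(48 - 21\right) = \left(-215 + \left(\left(-6 - 16\right) + \left(20 + 4 - 18\right) 0\right)\right) 27 = \left(-215 + \left(-22 + 6 \cdot 0\right)\right) 27 = \left(-215 + \left(-22 + 0\right)\right) 27 = \left(-215 - 22\right) 27 = \left(-237\right) 27 = -6399$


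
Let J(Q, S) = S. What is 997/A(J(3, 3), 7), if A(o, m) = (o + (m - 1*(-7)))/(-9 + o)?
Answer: -5982/17 ≈ -351.88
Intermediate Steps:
A(o, m) = (7 + m + o)/(-9 + o) (A(o, m) = (o + (m + 7))/(-9 + o) = (o + (7 + m))/(-9 + o) = (7 + m + o)/(-9 + o))
997/A(J(3, 3), 7) = 997/(((7 + 7 + 3)/(-9 + 3))) = 997/((17/(-6))) = 997/((-⅙*17)) = 997/(-17/6) = 997*(-6/17) = -5982/17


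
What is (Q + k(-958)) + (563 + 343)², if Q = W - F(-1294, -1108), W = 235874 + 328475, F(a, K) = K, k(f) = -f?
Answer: 1387251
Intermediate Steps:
W = 564349
Q = 565457 (Q = 564349 - 1*(-1108) = 564349 + 1108 = 565457)
(Q + k(-958)) + (563 + 343)² = (565457 - 1*(-958)) + (563 + 343)² = (565457 + 958) + 906² = 566415 + 820836 = 1387251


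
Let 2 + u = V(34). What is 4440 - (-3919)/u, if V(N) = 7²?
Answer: 212599/47 ≈ 4523.4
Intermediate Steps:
V(N) = 49
u = 47 (u = -2 + 49 = 47)
4440 - (-3919)/u = 4440 - (-3919)/47 = 4440 - 1*(-3919/47) = 4440 + 3919/47 = 212599/47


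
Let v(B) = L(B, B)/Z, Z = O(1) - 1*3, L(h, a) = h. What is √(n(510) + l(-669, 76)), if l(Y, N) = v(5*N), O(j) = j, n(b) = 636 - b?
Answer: 8*I ≈ 8.0*I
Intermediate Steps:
Z = -2 (Z = 1 - 1*3 = 1 - 3 = -2)
v(B) = -B/2 (v(B) = B/(-2) = B*(-½) = -B/2)
l(Y, N) = -5*N/2
√(n(510) + l(-669, 76)) = √((636 - 1*510) - 5/2*76) = √((636 - 510) - 190) = √(126 - 190) = √(-64) = 8*I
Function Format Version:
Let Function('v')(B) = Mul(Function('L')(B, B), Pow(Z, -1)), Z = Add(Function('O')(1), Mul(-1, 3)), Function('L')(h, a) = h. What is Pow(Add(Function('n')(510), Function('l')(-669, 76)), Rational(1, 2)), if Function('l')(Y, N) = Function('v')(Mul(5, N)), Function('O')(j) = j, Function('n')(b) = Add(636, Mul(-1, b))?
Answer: Mul(8, I) ≈ Mul(8.0000, I)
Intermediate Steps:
Z = -2 (Z = Add(1, Mul(-1, 3)) = Add(1, -3) = -2)
Function('v')(B) = Mul(Rational(-1, 2), B) (Function('v')(B) = Mul(B, Pow(-2, -1)) = Mul(B, Rational(-1, 2)) = Mul(Rational(-1, 2), B))
Function('l')(Y, N) = Mul(Rational(-5, 2), N) (Function('l')(Y, N) = Mul(Rational(-1, 2), Mul(5, N)) = Mul(Rational(-5, 2), N))
Pow(Add(Function('n')(510), Function('l')(-669, 76)), Rational(1, 2)) = Pow(Add(Add(636, Mul(-1, 510)), Mul(Rational(-5, 2), 76)), Rational(1, 2)) = Pow(Add(Add(636, -510), -190), Rational(1, 2)) = Pow(Add(126, -190), Rational(1, 2)) = Pow(-64, Rational(1, 2)) = Mul(8, I)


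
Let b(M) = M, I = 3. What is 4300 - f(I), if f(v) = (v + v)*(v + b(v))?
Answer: 4264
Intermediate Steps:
f(v) = 4*v**2 (f(v) = (v + v)*(v + v) = (2*v)*(2*v) = 4*v**2)
4300 - f(I) = 4300 - 4*3**2 = 4300 - 4*9 = 4300 - 1*36 = 4300 - 36 = 4264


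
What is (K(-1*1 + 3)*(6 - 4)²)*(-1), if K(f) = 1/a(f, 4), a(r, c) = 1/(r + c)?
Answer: -24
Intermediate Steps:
a(r, c) = 1/(c + r)
K(f) = 4 + f (K(f) = 1/(1/(4 + f)) = 4 + f)
(K(-1*1 + 3)*(6 - 4)²)*(-1) = ((4 + (-1*1 + 3))*(6 - 4)²)*(-1) = ((4 + (-1 + 3))*2²)*(-1) = ((4 + 2)*4)*(-1) = (6*4)*(-1) = 24*(-1) = -24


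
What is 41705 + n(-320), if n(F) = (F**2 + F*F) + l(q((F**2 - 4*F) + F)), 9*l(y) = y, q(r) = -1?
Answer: 2218544/9 ≈ 2.4651e+5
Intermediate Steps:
l(y) = y/9
n(F) = -1/9 + 2*F**2 (n(F) = (F**2 + F*F) + (1/9)*(-1) = (F**2 + F**2) - 1/9 = 2*F**2 - 1/9 = -1/9 + 2*F**2)
41705 + n(-320) = 41705 + (-1/9 + 2*(-320)**2) = 41705 + (-1/9 + 2*102400) = 41705 + (-1/9 + 204800) = 41705 + 1843199/9 = 2218544/9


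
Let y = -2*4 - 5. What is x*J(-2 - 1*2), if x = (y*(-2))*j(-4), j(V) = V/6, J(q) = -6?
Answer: 104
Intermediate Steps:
j(V) = V/6 (j(V) = V*(⅙) = V/6)
y = -13 (y = -8 - 5 = -13)
x = -52/3 (x = (-13*(-2))*((⅙)*(-4)) = 26*(-⅔) = -52/3 ≈ -17.333)
x*J(-2 - 1*2) = -52/3*(-6) = 104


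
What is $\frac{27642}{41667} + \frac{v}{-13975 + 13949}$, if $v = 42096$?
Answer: $- \frac{17189170}{10621} \approx -1618.4$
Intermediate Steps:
$\frac{27642}{41667} + \frac{v}{-13975 + 13949} = \frac{27642}{41667} + \frac{42096}{-13975 + 13949} = 27642 \cdot \frac{1}{41667} + \frac{42096}{-26} = \frac{542}{817} + 42096 \left(- \frac{1}{26}\right) = \frac{542}{817} - \frac{21048}{13} = - \frac{17189170}{10621}$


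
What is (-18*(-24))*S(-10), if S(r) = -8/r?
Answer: 1728/5 ≈ 345.60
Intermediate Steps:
(-18*(-24))*S(-10) = (-18*(-24))*(-8/(-10)) = 432*(-8*(-⅒)) = 432*(⅘) = 1728/5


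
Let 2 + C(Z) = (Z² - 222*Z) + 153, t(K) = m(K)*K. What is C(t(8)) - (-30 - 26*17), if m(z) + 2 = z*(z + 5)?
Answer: 485327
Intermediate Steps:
m(z) = -2 + z*(5 + z) (m(z) = -2 + z*(z + 5) = -2 + z*(5 + z))
t(K) = K*(-2 + K² + 5*K) (t(K) = (-2 + K² + 5*K)*K = K*(-2 + K² + 5*K))
C(Z) = 151 + Z² - 222*Z (C(Z) = -2 + ((Z² - 222*Z) + 153) = -2 + (153 + Z² - 222*Z) = 151 + Z² - 222*Z)
C(t(8)) - (-30 - 26*17) = (151 + (8*(-2 + 8² + 5*8))² - 1776*(-2 + 8² + 5*8)) - (-30 - 26*17) = (151 + (8*(-2 + 64 + 40))² - 1776*(-2 + 64 + 40)) - (-30 - 442) = (151 + (8*102)² - 1776*102) - 1*(-472) = (151 + 816² - 222*816) + 472 = (151 + 665856 - 181152) + 472 = 484855 + 472 = 485327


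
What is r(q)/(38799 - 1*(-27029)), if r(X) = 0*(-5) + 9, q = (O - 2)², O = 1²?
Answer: 9/65828 ≈ 0.00013672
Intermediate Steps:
O = 1
q = 1 (q = (1 - 2)² = (-1)² = 1)
r(X) = 9 (r(X) = 0 + 9 = 9)
r(q)/(38799 - 1*(-27029)) = 9/(38799 - 1*(-27029)) = 9/(38799 + 27029) = 9/65828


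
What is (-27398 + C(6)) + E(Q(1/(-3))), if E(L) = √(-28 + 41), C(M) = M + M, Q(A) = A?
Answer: -27386 + √13 ≈ -27382.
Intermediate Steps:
C(M) = 2*M
E(L) = √13
(-27398 + C(6)) + E(Q(1/(-3))) = (-27398 + 2*6) + √13 = (-27398 + 12) + √13 = -27386 + √13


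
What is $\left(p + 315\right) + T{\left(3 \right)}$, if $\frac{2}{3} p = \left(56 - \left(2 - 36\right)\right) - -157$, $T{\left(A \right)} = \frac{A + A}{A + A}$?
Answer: $\frac{1373}{2} \approx 686.5$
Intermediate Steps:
$T{\left(A \right)} = 1$ ($T{\left(A \right)} = \frac{2 A}{2 A} = 2 A \frac{1}{2 A} = 1$)
$p = \frac{741}{2}$ ($p = \frac{3 \left(\left(56 - \left(2 - 36\right)\right) - -157\right)}{2} = \frac{3 \left(\left(56 - -34\right) + 157\right)}{2} = \frac{3 \left(\left(56 + 34\right) + 157\right)}{2} = \frac{3 \left(90 + 157\right)}{2} = \frac{3}{2} \cdot 247 = \frac{741}{2} \approx 370.5$)
$\left(p + 315\right) + T{\left(3 \right)} = \left(\frac{741}{2} + 315\right) + 1 = \frac{1371}{2} + 1 = \frac{1373}{2}$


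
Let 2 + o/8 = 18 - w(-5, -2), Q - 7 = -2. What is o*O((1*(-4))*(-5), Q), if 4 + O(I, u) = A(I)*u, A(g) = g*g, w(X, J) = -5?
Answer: 335328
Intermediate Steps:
Q = 5 (Q = 7 - 2 = 5)
o = 168 (o = -16 + 8*(18 - 1*(-5)) = -16 + 8*(18 + 5) = -16 + 8*23 = -16 + 184 = 168)
A(g) = g²
O(I, u) = -4 + u*I² (O(I, u) = -4 + I²*u = -4 + u*I²)
o*O((1*(-4))*(-5), Q) = 168*(-4 + 5*((1*(-4))*(-5))²) = 168*(-4 + 5*(-4*(-5))²) = 168*(-4 + 5*20²) = 168*(-4 + 5*400) = 168*(-4 + 2000) = 168*1996 = 335328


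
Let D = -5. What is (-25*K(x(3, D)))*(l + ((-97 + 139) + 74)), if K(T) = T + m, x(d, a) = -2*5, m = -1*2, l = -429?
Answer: -93900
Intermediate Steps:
m = -2
x(d, a) = -10
K(T) = -2 + T (K(T) = T - 2 = -2 + T)
(-25*K(x(3, D)))*(l + ((-97 + 139) + 74)) = (-25*(-2 - 10))*(-429 + ((-97 + 139) + 74)) = (-25*(-12))*(-429 + (42 + 74)) = 300*(-429 + 116) = 300*(-313) = -93900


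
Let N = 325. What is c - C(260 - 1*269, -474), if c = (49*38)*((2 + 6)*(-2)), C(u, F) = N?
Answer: -30117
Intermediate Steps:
C(u, F) = 325
c = -29792 (c = 1862*(8*(-2)) = 1862*(-16) = -29792)
c - C(260 - 1*269, -474) = -29792 - 1*325 = -29792 - 325 = -30117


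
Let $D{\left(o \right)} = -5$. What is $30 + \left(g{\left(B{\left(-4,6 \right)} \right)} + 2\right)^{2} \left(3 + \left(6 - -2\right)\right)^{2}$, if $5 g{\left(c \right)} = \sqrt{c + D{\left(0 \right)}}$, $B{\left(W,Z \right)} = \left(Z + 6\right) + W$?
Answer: $\frac{13213}{25} + \frac{484 \sqrt{3}}{5} \approx 696.18$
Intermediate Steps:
$B{\left(W,Z \right)} = 6 + W + Z$ ($B{\left(W,Z \right)} = \left(6 + Z\right) + W = 6 + W + Z$)
$g{\left(c \right)} = \frac{\sqrt{-5 + c}}{5}$ ($g{\left(c \right)} = \frac{\sqrt{c - 5}}{5} = \frac{\sqrt{-5 + c}}{5}$)
$30 + \left(g{\left(B{\left(-4,6 \right)} \right)} + 2\right)^{2} \left(3 + \left(6 - -2\right)\right)^{2} = 30 + \left(\frac{\sqrt{-5 + \left(6 - 4 + 6\right)}}{5} + 2\right)^{2} \left(3 + \left(6 - -2\right)\right)^{2} = 30 + \left(\frac{\sqrt{-5 + 8}}{5} + 2\right)^{2} \left(3 + \left(6 + 2\right)\right)^{2} = 30 + \left(\frac{\sqrt{3}}{5} + 2\right)^{2} \left(3 + 8\right)^{2} = 30 + \left(2 + \frac{\sqrt{3}}{5}\right)^{2} \cdot 11^{2} = 30 + \left(2 + \frac{\sqrt{3}}{5}\right)^{2} \cdot 121 = 30 + 121 \left(2 + \frac{\sqrt{3}}{5}\right)^{2}$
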